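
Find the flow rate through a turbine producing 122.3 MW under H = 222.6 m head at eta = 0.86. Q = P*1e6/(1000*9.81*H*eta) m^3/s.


Q = 122.3 * 1e6 / (1000 * 9.81 * 222.6 * 0.86) = 65.1229 m^3/s


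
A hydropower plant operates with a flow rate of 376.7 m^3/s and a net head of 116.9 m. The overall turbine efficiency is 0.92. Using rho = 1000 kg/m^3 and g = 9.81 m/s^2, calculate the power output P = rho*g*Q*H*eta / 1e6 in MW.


P = 1000 * 9.81 * 376.7 * 116.9 * 0.92 / 1e6 = 397.4358 MW


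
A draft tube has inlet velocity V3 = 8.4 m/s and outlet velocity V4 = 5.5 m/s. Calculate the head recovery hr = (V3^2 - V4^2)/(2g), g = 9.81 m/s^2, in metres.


hr = (8.4^2 - 5.5^2) / (2*9.81) = 2.0545 m


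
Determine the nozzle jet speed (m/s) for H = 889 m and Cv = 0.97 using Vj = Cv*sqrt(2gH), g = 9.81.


Vj = 0.97 * sqrt(2*9.81*889) = 128.1068 m/s


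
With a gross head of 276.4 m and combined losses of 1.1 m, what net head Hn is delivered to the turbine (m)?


Hn = 276.4 - 1.1 = 275.3000 m


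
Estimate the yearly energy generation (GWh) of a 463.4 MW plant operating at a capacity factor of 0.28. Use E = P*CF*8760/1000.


E = 463.4 * 0.28 * 8760 / 1000 = 1136.6275 GWh


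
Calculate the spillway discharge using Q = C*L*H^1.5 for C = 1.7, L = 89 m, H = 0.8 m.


Q = 1.7 * 89 * 0.8^1.5 = 108.2615 m^3/s


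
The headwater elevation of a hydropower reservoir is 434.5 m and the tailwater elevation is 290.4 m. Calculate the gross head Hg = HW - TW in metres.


Hg = 434.5 - 290.4 = 144.1000 m


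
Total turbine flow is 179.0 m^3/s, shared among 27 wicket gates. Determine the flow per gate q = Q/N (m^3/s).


q = 179.0 / 27 = 6.6296 m^3/s


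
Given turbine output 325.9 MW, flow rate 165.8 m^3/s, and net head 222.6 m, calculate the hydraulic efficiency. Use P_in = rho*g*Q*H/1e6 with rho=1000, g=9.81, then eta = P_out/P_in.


P_in = 1000 * 9.81 * 165.8 * 222.6 / 1e6 = 362.0585 MW
eta = 325.9 / 362.0585 = 0.9001


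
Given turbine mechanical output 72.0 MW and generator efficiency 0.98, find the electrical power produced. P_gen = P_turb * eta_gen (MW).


P_gen = 72.0 * 0.98 = 70.5600 MW


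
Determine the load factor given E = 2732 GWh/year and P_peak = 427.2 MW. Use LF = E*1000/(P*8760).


LF = 2732 * 1000 / (427.2 * 8760) = 0.7300


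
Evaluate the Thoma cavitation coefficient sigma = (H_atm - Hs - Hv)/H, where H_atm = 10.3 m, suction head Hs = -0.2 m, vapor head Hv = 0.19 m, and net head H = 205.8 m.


sigma = (10.3 - (-0.2) - 0.19) / 205.8 = 0.0501


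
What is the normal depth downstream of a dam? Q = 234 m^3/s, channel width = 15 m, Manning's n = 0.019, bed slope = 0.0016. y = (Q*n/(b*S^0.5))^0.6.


y = (234 * 0.019 / (15 * 0.0016^0.5))^0.6 = 3.3258 m


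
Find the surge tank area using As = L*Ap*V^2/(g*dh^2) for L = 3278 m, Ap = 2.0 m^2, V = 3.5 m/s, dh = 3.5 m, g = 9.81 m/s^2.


As = 3278 * 2.0 * 3.5^2 / (9.81 * 3.5^2) = 668.2977 m^2


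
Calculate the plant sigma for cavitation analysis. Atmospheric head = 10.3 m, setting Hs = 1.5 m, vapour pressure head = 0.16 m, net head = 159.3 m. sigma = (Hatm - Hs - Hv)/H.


sigma = (10.3 - 1.5 - 0.16) / 159.3 = 0.0542


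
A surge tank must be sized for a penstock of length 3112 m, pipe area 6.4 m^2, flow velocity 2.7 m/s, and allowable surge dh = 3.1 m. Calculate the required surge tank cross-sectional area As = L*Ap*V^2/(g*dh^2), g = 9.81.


As = 3112 * 6.4 * 2.7^2 / (9.81 * 3.1^2) = 1540.1205 m^2


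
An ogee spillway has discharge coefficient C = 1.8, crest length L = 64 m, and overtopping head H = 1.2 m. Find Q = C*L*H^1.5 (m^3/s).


Q = 1.8 * 64 * 1.2^1.5 = 151.4343 m^3/s


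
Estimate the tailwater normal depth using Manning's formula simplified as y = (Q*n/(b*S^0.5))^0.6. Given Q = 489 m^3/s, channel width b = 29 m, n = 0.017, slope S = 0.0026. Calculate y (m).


y = (489 * 0.017 / (29 * 0.0026^0.5))^0.6 = 2.8179 m


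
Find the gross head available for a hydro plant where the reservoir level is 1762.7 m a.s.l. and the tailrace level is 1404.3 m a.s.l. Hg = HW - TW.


Hg = 1762.7 - 1404.3 = 358.4000 m


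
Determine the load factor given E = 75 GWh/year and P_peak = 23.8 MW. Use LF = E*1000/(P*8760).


LF = 75 * 1000 / (23.8 * 8760) = 0.3597


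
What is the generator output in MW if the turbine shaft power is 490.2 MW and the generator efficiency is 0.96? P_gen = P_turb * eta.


P_gen = 490.2 * 0.96 = 470.5920 MW


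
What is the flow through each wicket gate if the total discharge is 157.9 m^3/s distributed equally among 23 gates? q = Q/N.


q = 157.9 / 23 = 6.8652 m^3/s


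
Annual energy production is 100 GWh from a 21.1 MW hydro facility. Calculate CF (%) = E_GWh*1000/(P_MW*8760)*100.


CF = 100 * 1000 / (21.1 * 8760) * 100 = 54.1020 %


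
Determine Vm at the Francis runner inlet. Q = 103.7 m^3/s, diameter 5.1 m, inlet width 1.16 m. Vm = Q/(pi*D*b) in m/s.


Vm = 103.7 / (pi * 5.1 * 1.16) = 5.5796 m/s


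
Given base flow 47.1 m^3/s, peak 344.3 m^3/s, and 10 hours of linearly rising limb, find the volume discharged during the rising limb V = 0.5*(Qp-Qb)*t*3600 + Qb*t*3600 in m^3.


V = 0.5*(344.3 - 47.1)*10*3600 + 47.1*10*3600 = 7.0452e+06 m^3


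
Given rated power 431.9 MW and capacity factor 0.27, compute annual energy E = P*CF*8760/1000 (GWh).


E = 431.9 * 0.27 * 8760 / 1000 = 1021.5299 GWh


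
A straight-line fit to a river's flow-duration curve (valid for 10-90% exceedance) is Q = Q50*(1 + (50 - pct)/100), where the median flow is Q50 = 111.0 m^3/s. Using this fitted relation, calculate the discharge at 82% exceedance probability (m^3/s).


Q = 111.0 * (1 + (50 - 82)/100) = 75.4800 m^3/s


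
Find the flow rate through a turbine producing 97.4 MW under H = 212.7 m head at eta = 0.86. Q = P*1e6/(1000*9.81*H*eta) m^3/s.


Q = 97.4 * 1e6 / (1000 * 9.81 * 212.7 * 0.86) = 54.2780 m^3/s


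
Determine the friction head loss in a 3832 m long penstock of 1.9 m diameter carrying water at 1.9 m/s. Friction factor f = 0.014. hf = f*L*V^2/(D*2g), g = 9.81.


hf = 0.014 * 3832 * 1.9^2 / (1.9 * 2 * 9.81) = 5.1953 m


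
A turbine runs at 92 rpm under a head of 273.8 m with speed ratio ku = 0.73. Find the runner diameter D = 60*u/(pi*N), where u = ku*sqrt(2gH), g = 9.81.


u = 0.73 * sqrt(2*9.81*273.8) = 53.5043 m/s
D = 60 * 53.5043 / (pi * 92) = 11.1071 m


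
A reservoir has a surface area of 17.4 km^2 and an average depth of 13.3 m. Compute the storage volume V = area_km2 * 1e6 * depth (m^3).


V = 17.4 * 1e6 * 13.3 = 2.3142e+08 m^3


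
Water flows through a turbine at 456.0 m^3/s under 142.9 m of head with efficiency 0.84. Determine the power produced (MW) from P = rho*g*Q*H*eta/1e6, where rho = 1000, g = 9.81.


P = 1000 * 9.81 * 456.0 * 142.9 * 0.84 / 1e6 = 536.9642 MW


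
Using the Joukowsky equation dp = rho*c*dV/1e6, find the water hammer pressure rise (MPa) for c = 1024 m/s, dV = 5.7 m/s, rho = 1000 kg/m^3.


dp = 1000 * 1024 * 5.7 / 1e6 = 5.8368 MPa


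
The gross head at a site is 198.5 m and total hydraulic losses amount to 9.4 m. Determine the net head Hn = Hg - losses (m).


Hn = 198.5 - 9.4 = 189.1000 m


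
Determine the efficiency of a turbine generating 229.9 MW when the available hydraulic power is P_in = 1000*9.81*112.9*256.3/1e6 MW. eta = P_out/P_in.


P_in = 1000 * 9.81 * 112.9 * 256.3 / 1e6 = 283.8648 MW
eta = 229.9 / 283.8648 = 0.8099


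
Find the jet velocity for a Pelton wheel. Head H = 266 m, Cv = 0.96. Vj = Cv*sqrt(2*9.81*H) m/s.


Vj = 0.96 * sqrt(2*9.81*266) = 69.3524 m/s


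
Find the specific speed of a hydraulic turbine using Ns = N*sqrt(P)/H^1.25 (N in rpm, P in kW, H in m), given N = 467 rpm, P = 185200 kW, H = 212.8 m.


Ns = 467 * 185200^0.5 / 212.8^1.25 = 247.2708


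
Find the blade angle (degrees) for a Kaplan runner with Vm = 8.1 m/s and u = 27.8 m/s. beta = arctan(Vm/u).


beta = arctan(8.1 / 27.8) = 16.2444 degrees


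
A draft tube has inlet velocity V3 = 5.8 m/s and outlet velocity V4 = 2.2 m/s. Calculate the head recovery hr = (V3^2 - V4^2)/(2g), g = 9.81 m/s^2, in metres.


hr = (5.8^2 - 2.2^2) / (2*9.81) = 1.4679 m


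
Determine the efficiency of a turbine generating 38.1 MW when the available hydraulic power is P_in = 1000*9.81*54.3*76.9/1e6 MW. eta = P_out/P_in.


P_in = 1000 * 9.81 * 54.3 * 76.9 / 1e6 = 40.9633 MW
eta = 38.1 / 40.9633 = 0.9301


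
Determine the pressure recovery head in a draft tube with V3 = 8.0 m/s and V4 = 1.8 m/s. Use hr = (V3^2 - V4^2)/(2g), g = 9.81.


hr = (8.0^2 - 1.8^2) / (2*9.81) = 3.0968 m


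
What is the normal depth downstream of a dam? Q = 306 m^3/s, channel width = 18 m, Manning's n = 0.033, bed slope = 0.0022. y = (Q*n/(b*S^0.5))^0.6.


y = (306 * 0.033 / (18 * 0.0022^0.5))^0.6 = 4.4325 m


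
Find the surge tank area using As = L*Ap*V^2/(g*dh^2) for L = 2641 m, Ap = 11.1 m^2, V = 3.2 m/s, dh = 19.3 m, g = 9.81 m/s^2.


As = 2641 * 11.1 * 3.2^2 / (9.81 * 19.3^2) = 82.1500 m^2


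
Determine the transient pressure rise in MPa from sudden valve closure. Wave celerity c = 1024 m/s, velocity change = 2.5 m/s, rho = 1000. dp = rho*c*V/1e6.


dp = 1000 * 1024 * 2.5 / 1e6 = 2.5600 MPa


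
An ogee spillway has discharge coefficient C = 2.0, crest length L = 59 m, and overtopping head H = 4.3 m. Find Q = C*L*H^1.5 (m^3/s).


Q = 2.0 * 59 * 4.3^1.5 = 1052.1670 m^3/s


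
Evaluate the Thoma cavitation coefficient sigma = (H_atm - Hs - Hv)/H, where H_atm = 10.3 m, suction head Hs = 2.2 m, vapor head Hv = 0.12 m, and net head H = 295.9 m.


sigma = (10.3 - 2.2 - 0.12) / 295.9 = 0.0270


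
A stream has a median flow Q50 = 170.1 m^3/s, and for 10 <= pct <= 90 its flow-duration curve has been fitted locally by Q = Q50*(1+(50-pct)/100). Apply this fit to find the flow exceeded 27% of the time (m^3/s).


Q = 170.1 * (1 + (50 - 27)/100) = 209.2230 m^3/s


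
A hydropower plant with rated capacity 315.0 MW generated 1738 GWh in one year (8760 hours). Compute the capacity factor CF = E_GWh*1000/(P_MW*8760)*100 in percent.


CF = 1738 * 1000 / (315.0 * 8760) * 100 = 62.9847 %


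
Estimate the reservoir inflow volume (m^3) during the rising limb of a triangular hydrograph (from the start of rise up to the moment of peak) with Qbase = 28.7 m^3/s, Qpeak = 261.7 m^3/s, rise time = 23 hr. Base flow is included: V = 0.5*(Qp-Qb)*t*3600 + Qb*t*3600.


V = 0.5*(261.7 - 28.7)*23*3600 + 28.7*23*3600 = 1.2023e+07 m^3


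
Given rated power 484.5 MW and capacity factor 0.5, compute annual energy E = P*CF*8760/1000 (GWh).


E = 484.5 * 0.5 * 8760 / 1000 = 2122.1100 GWh


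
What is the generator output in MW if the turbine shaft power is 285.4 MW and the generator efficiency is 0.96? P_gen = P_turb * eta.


P_gen = 285.4 * 0.96 = 273.9840 MW


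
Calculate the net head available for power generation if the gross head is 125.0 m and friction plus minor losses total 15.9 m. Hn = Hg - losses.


Hn = 125.0 - 15.9 = 109.1000 m


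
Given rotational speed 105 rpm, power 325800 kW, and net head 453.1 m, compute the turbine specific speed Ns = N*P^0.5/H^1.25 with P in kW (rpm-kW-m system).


Ns = 105 * 325800^0.5 / 453.1^1.25 = 28.6696


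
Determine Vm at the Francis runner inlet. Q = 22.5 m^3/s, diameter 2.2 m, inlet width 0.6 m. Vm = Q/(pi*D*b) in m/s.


Vm = 22.5 / (pi * 2.2 * 0.6) = 5.4257 m/s


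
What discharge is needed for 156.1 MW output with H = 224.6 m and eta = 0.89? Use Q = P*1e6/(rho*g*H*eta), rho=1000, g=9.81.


Q = 156.1 * 1e6 / (1000 * 9.81 * 224.6 * 0.89) = 79.6039 m^3/s


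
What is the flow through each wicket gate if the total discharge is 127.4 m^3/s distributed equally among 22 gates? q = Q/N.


q = 127.4 / 22 = 5.7909 m^3/s


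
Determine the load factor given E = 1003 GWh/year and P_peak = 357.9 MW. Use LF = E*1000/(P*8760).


LF = 1003 * 1000 / (357.9 * 8760) = 0.3199


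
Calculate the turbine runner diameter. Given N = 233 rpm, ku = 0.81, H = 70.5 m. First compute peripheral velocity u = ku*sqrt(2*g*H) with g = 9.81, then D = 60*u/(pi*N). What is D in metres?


u = 0.81 * sqrt(2*9.81*70.5) = 30.1251 m/s
D = 60 * 30.1251 / (pi * 233) = 2.4693 m


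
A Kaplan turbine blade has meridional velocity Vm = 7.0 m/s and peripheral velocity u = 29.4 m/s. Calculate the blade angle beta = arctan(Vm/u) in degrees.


beta = arctan(7.0 / 29.4) = 13.3925 degrees


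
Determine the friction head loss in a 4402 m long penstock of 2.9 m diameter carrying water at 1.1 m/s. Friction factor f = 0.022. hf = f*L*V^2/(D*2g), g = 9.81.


hf = 0.022 * 4402 * 1.1^2 / (2.9 * 2 * 9.81) = 2.0595 m


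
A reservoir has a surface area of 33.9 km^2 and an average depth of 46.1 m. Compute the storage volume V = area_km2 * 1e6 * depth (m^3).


V = 33.9 * 1e6 * 46.1 = 1.5628e+09 m^3


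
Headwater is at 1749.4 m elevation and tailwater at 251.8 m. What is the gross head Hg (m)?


Hg = 1749.4 - 251.8 = 1497.6000 m


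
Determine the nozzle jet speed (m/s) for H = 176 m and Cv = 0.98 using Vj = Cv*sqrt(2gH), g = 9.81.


Vj = 0.98 * sqrt(2*9.81*176) = 57.5880 m/s


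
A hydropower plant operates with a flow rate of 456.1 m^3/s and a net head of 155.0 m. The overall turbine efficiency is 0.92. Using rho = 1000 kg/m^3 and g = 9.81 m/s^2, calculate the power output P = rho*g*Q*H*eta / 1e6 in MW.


P = 1000 * 9.81 * 456.1 * 155.0 * 0.92 / 1e6 = 638.0410 MW


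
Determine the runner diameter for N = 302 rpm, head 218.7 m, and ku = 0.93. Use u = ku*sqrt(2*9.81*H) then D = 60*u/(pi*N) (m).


u = 0.93 * sqrt(2*9.81*218.7) = 60.9196 m/s
D = 60 * 60.9196 / (pi * 302) = 3.8526 m


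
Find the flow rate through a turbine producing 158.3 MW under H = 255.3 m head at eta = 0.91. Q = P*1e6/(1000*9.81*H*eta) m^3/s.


Q = 158.3 * 1e6 / (1000 * 9.81 * 255.3 * 0.91) = 69.4576 m^3/s


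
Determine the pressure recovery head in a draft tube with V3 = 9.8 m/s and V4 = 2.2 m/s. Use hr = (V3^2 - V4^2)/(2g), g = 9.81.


hr = (9.8^2 - 2.2^2) / (2*9.81) = 4.6483 m


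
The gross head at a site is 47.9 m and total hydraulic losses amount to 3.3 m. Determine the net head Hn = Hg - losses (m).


Hn = 47.9 - 3.3 = 44.6000 m


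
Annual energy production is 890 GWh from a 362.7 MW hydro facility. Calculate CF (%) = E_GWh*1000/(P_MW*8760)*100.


CF = 890 * 1000 / (362.7 * 8760) * 100 = 28.0116 %


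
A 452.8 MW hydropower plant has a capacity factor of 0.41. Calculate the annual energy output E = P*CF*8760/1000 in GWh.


E = 452.8 * 0.41 * 8760 / 1000 = 1626.2765 GWh


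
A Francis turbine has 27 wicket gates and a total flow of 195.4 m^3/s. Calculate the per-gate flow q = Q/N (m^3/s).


q = 195.4 / 27 = 7.2370 m^3/s


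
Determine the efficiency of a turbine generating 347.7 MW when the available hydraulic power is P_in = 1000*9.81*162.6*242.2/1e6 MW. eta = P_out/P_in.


P_in = 1000 * 9.81 * 162.6 * 242.2 / 1e6 = 386.3347 MW
eta = 347.7 / 386.3347 = 0.9000


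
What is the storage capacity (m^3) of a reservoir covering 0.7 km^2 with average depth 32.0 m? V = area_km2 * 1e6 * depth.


V = 0.7 * 1e6 * 32.0 = 2.2400e+07 m^3


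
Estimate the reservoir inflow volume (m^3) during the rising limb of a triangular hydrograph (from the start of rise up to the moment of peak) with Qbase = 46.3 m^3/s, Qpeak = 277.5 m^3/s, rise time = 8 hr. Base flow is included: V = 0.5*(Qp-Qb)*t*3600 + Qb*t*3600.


V = 0.5*(277.5 - 46.3)*8*3600 + 46.3*8*3600 = 4.6627e+06 m^3


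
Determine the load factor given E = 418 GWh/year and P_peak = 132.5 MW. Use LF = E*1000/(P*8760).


LF = 418 * 1000 / (132.5 * 8760) = 0.3601


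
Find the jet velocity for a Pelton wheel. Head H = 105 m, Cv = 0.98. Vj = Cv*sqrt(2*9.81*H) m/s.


Vj = 0.98 * sqrt(2*9.81*105) = 44.4806 m/s


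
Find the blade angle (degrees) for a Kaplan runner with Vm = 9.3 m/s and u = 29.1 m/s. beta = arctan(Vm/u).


beta = arctan(9.3 / 29.1) = 17.7232 degrees


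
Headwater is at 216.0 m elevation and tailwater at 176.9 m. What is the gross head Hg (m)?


Hg = 216.0 - 176.9 = 39.1000 m


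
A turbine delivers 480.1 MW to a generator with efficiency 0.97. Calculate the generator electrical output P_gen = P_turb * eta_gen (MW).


P_gen = 480.1 * 0.97 = 465.6970 MW


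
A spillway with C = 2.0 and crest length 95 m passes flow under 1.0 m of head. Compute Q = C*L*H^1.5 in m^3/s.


Q = 2.0 * 95 * 1.0^1.5 = 190.0000 m^3/s


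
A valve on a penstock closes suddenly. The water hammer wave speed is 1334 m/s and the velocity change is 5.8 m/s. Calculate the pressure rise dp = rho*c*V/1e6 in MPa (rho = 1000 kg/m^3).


dp = 1000 * 1334 * 5.8 / 1e6 = 7.7372 MPa


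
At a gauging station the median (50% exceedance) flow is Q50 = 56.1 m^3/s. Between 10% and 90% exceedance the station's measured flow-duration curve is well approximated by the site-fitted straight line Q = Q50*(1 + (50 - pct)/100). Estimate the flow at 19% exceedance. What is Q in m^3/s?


Q = 56.1 * (1 + (50 - 19)/100) = 73.4910 m^3/s


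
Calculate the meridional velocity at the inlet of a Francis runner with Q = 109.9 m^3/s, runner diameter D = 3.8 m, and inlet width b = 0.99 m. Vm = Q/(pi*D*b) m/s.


Vm = 109.9 / (pi * 3.8 * 0.99) = 9.2988 m/s


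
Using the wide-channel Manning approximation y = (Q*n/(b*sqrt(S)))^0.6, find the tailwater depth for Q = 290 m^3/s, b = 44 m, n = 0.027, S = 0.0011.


y = (290 * 0.027 / (44 * 0.0011^0.5))^0.6 = 2.7401 m


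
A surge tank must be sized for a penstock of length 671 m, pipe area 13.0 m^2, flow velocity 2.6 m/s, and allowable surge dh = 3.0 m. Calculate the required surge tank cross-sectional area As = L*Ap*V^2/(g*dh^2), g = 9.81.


As = 671 * 13.0 * 2.6^2 / (9.81 * 3.0^2) = 667.8840 m^2


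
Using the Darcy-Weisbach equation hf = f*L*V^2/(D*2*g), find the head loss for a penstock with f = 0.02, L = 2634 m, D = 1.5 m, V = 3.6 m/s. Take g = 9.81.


hf = 0.02 * 2634 * 3.6^2 / (1.5 * 2 * 9.81) = 23.1985 m


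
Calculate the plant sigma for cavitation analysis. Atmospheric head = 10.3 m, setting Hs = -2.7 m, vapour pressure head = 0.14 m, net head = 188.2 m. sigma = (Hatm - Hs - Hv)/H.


sigma = (10.3 - (-2.7) - 0.14) / 188.2 = 0.0683


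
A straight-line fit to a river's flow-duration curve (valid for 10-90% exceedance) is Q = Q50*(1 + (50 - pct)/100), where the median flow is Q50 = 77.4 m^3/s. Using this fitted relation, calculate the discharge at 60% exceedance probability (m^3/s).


Q = 77.4 * (1 + (50 - 60)/100) = 69.6600 m^3/s


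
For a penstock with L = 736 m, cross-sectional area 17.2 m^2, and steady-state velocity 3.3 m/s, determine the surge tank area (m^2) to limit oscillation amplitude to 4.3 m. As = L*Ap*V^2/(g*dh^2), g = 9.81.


As = 736 * 17.2 * 3.3^2 / (9.81 * 4.3^2) = 760.0256 m^2


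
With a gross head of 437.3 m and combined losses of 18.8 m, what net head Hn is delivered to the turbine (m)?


Hn = 437.3 - 18.8 = 418.5000 m


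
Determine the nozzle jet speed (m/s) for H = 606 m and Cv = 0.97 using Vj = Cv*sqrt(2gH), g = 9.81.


Vj = 0.97 * sqrt(2*9.81*606) = 105.7688 m/s


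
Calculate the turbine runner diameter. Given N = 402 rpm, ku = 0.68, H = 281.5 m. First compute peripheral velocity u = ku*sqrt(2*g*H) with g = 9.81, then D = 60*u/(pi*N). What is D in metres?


u = 0.68 * sqrt(2*9.81*281.5) = 50.5356 m/s
D = 60 * 50.5356 / (pi * 402) = 2.4009 m


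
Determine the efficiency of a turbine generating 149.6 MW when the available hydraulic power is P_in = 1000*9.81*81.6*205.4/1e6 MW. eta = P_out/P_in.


P_in = 1000 * 9.81 * 81.6 * 205.4 / 1e6 = 164.4219 MW
eta = 149.6 / 164.4219 = 0.9099


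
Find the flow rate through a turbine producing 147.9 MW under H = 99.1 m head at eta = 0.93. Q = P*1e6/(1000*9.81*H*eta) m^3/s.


Q = 147.9 * 1e6 / (1000 * 9.81 * 99.1 * 0.93) = 163.5847 m^3/s


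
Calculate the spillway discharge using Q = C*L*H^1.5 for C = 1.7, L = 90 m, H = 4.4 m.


Q = 1.7 * 90 * 4.4^1.5 = 1412.1162 m^3/s


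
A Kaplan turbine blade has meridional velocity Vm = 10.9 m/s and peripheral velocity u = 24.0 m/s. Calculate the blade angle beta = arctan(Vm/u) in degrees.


beta = arctan(10.9 / 24.0) = 24.4260 degrees


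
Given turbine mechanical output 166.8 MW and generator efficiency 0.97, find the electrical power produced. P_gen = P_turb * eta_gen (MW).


P_gen = 166.8 * 0.97 = 161.7960 MW


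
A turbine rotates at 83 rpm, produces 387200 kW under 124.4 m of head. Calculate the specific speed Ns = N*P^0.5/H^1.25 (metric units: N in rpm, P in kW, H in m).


Ns = 83 * 387200^0.5 / 124.4^1.25 = 124.3141


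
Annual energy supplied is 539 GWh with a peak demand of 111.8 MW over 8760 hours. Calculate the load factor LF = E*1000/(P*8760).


LF = 539 * 1000 / (111.8 * 8760) = 0.5504


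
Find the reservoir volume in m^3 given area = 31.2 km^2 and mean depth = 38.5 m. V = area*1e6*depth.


V = 31.2 * 1e6 * 38.5 = 1.2012e+09 m^3


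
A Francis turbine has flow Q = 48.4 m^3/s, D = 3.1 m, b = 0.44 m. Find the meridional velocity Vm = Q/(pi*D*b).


Vm = 48.4 / (pi * 3.1 * 0.44) = 11.2949 m/s


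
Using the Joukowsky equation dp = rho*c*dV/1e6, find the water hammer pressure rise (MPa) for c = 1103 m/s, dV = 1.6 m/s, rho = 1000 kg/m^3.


dp = 1000 * 1103 * 1.6 / 1e6 = 1.7648 MPa


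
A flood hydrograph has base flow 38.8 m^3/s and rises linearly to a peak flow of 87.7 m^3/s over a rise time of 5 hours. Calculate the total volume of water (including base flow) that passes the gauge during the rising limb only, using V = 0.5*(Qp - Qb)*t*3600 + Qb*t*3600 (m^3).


V = 0.5*(87.7 - 38.8)*5*3600 + 38.8*5*3600 = 1.1385e+06 m^3


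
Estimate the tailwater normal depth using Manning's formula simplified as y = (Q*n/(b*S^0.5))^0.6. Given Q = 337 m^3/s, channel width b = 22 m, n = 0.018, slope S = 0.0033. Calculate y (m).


y = (337 * 0.018 / (22 * 0.0033^0.5))^0.6 = 2.5629 m


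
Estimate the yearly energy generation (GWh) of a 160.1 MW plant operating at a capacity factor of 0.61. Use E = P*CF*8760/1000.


E = 160.1 * 0.61 * 8760 / 1000 = 855.5104 GWh


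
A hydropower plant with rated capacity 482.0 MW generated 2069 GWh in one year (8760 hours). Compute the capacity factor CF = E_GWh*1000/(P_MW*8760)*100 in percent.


CF = 2069 * 1000 / (482.0 * 8760) * 100 = 49.0015 %


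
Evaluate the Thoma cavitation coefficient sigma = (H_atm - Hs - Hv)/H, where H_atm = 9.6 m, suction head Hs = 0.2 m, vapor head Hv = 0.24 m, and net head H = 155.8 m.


sigma = (9.6 - 0.2 - 0.24) / 155.8 = 0.0588


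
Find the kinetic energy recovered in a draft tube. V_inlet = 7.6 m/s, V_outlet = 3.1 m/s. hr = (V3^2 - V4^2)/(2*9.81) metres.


hr = (7.6^2 - 3.1^2) / (2*9.81) = 2.4541 m


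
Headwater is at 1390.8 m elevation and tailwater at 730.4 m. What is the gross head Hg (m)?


Hg = 1390.8 - 730.4 = 660.4000 m


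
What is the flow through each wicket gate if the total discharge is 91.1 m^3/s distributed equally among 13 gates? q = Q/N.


q = 91.1 / 13 = 7.0077 m^3/s


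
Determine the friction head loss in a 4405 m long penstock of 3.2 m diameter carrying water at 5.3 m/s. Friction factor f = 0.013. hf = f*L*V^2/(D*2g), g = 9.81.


hf = 0.013 * 4405 * 5.3^2 / (3.2 * 2 * 9.81) = 25.6208 m


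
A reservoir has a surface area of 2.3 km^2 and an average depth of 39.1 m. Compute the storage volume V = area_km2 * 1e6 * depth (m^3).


V = 2.3 * 1e6 * 39.1 = 8.9930e+07 m^3


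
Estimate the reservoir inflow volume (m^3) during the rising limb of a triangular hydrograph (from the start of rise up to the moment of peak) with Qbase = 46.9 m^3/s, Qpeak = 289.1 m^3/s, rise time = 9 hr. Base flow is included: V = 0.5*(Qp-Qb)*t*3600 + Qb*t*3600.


V = 0.5*(289.1 - 46.9)*9*3600 + 46.9*9*3600 = 5.4432e+06 m^3


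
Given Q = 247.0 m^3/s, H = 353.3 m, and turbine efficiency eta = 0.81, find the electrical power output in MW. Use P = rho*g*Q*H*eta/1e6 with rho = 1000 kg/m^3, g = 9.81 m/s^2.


P = 1000 * 9.81 * 247.0 * 353.3 * 0.81 / 1e6 = 693.4172 MW


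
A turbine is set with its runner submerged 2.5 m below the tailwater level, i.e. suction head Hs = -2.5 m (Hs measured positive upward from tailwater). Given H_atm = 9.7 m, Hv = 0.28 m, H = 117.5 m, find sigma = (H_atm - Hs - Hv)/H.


sigma = (9.7 - (-2.5) - 0.28) / 117.5 = 0.1014


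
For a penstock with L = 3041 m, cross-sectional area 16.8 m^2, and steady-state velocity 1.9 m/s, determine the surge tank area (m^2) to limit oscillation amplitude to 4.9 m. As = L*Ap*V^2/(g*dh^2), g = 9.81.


As = 3041 * 16.8 * 1.9^2 / (9.81 * 4.9^2) = 783.0180 m^2


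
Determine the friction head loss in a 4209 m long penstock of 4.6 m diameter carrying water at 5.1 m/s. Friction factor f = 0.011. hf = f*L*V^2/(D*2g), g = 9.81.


hf = 0.011 * 4209 * 5.1^2 / (4.6 * 2 * 9.81) = 13.3431 m


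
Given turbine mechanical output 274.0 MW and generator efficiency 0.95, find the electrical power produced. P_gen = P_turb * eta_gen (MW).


P_gen = 274.0 * 0.95 = 260.3000 MW


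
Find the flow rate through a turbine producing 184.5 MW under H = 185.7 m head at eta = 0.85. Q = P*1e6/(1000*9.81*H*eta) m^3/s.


Q = 184.5 * 1e6 / (1000 * 9.81 * 185.7 * 0.85) = 119.1507 m^3/s


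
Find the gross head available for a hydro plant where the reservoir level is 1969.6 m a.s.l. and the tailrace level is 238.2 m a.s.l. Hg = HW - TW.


Hg = 1969.6 - 238.2 = 1731.4000 m


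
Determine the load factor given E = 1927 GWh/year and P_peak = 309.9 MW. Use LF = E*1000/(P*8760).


LF = 1927 * 1000 / (309.9 * 8760) = 0.7098


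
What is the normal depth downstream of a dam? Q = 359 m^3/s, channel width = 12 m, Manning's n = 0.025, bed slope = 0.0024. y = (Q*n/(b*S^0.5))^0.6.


y = (359 * 0.025 / (12 * 0.0024^0.5))^0.6 = 5.1315 m


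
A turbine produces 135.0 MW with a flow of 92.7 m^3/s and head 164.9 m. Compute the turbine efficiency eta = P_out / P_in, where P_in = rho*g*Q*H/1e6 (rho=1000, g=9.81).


P_in = 1000 * 9.81 * 92.7 * 164.9 / 1e6 = 149.9579 MW
eta = 135.0 / 149.9579 = 0.9003


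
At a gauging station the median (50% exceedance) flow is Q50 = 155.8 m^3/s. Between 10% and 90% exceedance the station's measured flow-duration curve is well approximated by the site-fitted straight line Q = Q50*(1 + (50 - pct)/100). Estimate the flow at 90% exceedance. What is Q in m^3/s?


Q = 155.8 * (1 + (50 - 90)/100) = 93.4800 m^3/s


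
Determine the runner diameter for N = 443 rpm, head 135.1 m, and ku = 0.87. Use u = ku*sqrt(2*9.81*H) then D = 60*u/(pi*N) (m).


u = 0.87 * sqrt(2*9.81*135.1) = 44.7916 m/s
D = 60 * 44.7916 / (pi * 443) = 1.9311 m


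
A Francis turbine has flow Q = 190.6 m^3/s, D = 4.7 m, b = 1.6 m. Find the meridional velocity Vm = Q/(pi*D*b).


Vm = 190.6 / (pi * 4.7 * 1.6) = 8.0678 m/s


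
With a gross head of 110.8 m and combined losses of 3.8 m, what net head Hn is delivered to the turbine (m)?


Hn = 110.8 - 3.8 = 107.0000 m


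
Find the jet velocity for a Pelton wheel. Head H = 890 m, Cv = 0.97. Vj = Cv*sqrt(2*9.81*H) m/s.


Vj = 0.97 * sqrt(2*9.81*890) = 128.1788 m/s


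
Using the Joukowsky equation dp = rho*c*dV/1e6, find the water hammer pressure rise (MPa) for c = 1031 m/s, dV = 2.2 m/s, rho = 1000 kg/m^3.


dp = 1000 * 1031 * 2.2 / 1e6 = 2.2682 MPa


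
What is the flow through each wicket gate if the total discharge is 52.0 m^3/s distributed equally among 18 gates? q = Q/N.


q = 52.0 / 18 = 2.8889 m^3/s


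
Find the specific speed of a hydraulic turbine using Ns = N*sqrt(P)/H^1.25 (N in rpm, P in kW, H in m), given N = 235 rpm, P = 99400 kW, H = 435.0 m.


Ns = 235 * 99400^0.5 / 435.0^1.25 = 37.2949


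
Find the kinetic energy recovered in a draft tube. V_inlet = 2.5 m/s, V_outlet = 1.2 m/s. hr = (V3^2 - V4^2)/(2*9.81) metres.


hr = (2.5^2 - 1.2^2) / (2*9.81) = 0.2452 m


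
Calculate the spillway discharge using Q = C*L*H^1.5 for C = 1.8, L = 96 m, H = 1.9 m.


Q = 1.8 * 96 * 1.9^1.5 = 452.5579 m^3/s


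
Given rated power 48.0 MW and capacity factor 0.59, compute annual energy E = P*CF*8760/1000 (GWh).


E = 48.0 * 0.59 * 8760 / 1000 = 248.0832 GWh


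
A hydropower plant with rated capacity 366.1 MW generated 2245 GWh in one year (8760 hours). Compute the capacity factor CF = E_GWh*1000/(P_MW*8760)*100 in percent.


CF = 2245 * 1000 / (366.1 * 8760) * 100 = 70.0023 %


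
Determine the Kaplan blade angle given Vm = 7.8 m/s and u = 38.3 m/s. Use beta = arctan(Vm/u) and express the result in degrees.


beta = arctan(7.8 / 38.3) = 11.5112 degrees


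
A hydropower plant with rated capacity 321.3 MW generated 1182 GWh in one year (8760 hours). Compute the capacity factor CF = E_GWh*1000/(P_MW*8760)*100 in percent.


CF = 1182 * 1000 / (321.3 * 8760) * 100 = 41.9955 %


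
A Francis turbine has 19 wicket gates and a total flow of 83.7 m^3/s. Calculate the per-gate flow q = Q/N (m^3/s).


q = 83.7 / 19 = 4.4053 m^3/s


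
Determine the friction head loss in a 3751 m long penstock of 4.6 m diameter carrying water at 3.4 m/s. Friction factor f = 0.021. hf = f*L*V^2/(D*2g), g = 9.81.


hf = 0.021 * 3751 * 3.4^2 / (4.6 * 2 * 9.81) = 10.0894 m


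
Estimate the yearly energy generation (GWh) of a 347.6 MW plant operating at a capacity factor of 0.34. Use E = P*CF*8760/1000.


E = 347.6 * 0.34 * 8760 / 1000 = 1035.2918 GWh


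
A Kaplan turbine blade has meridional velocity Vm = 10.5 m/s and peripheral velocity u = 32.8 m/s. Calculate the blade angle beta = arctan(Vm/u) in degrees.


beta = arctan(10.5 / 32.8) = 17.7510 degrees


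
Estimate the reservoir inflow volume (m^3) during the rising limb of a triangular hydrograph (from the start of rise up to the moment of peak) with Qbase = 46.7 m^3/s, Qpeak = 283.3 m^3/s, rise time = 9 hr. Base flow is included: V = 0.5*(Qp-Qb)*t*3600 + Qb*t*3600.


V = 0.5*(283.3 - 46.7)*9*3600 + 46.7*9*3600 = 5.3460e+06 m^3


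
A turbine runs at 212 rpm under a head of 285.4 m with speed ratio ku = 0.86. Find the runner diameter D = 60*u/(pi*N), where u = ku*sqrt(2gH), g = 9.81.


u = 0.86 * sqrt(2*9.81*285.4) = 64.3539 m/s
D = 60 * 64.3539 / (pi * 212) = 5.7975 m


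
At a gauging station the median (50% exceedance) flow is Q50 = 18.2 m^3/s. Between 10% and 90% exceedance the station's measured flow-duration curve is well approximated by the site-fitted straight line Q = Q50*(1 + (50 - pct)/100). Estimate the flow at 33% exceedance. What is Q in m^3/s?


Q = 18.2 * (1 + (50 - 33)/100) = 21.2940 m^3/s


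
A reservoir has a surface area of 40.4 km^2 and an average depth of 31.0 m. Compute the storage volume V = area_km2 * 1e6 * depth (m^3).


V = 40.4 * 1e6 * 31.0 = 1.2524e+09 m^3


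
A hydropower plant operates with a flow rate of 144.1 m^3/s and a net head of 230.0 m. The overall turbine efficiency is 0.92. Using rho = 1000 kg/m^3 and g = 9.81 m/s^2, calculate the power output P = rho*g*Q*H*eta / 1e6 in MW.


P = 1000 * 9.81 * 144.1 * 230.0 * 0.92 / 1e6 = 299.1222 MW


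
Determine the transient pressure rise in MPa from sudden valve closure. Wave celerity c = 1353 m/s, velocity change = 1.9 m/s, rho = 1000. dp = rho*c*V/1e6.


dp = 1000 * 1353 * 1.9 / 1e6 = 2.5707 MPa


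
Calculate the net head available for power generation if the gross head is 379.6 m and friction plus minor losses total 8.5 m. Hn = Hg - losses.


Hn = 379.6 - 8.5 = 371.1000 m


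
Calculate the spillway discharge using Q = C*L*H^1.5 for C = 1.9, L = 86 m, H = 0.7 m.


Q = 1.9 * 86 * 0.7^1.5 = 95.6972 m^3/s


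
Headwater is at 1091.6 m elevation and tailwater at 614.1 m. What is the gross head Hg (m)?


Hg = 1091.6 - 614.1 = 477.5000 m


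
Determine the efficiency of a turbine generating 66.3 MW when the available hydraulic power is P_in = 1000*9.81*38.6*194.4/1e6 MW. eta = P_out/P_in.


P_in = 1000 * 9.81 * 38.6 * 194.4 / 1e6 = 73.6127 MW
eta = 66.3 / 73.6127 = 0.9007


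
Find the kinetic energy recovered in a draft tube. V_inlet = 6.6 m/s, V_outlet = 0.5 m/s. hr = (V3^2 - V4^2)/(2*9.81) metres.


hr = (6.6^2 - 0.5^2) / (2*9.81) = 2.2074 m


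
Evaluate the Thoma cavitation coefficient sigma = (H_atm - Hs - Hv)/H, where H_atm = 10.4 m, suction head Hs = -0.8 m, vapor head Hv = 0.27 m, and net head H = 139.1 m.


sigma = (10.4 - (-0.8) - 0.27) / 139.1 = 0.0786


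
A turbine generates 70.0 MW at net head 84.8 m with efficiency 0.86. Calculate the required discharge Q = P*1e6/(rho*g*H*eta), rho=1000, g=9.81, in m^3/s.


Q = 70.0 * 1e6 / (1000 * 9.81 * 84.8 * 0.86) = 97.8441 m^3/s


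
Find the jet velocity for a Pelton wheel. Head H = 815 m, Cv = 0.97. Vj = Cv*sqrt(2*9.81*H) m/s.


Vj = 0.97 * sqrt(2*9.81*815) = 122.6592 m/s


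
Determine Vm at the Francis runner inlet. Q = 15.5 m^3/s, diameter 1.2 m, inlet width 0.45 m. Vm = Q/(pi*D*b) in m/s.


Vm = 15.5 / (pi * 1.2 * 0.45) = 9.1367 m/s


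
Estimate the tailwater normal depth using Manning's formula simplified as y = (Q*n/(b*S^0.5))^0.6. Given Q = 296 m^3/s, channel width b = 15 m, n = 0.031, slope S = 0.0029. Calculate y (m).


y = (296 * 0.031 / (15 * 0.0029^0.5))^0.6 = 4.2975 m


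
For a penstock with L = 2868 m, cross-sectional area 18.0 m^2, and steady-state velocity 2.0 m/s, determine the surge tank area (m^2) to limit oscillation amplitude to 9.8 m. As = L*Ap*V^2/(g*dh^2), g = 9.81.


As = 2868 * 18.0 * 2.0^2 / (9.81 * 9.8^2) = 219.1747 m^2


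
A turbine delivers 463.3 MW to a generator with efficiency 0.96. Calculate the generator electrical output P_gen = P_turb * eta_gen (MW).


P_gen = 463.3 * 0.96 = 444.7680 MW


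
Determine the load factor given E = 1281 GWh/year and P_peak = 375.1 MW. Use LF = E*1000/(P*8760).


LF = 1281 * 1000 / (375.1 * 8760) = 0.3899


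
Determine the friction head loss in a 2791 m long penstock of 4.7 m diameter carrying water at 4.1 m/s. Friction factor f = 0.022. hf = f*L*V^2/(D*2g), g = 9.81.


hf = 0.022 * 2791 * 4.1^2 / (4.7 * 2 * 9.81) = 11.1932 m


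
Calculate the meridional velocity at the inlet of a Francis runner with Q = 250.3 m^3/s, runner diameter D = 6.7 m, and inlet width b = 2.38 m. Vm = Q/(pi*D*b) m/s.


Vm = 250.3 / (pi * 6.7 * 2.38) = 4.9964 m/s


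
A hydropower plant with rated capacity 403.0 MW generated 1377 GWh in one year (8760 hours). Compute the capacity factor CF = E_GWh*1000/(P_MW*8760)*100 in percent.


CF = 1377 * 1000 / (403.0 * 8760) * 100 = 39.0054 %


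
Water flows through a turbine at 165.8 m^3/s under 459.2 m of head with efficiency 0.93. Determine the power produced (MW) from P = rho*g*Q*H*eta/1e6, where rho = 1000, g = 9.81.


P = 1000 * 9.81 * 165.8 * 459.2 * 0.93 / 1e6 = 694.6057 MW


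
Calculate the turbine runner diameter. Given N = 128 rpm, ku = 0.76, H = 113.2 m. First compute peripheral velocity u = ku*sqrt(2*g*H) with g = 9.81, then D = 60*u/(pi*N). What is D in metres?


u = 0.76 * sqrt(2*9.81*113.2) = 35.8168 m/s
D = 60 * 35.8168 / (pi * 128) = 5.3441 m


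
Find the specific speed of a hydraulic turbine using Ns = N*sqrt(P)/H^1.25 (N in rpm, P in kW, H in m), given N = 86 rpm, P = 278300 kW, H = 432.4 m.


Ns = 86 * 278300^0.5 / 432.4^1.25 = 23.0090


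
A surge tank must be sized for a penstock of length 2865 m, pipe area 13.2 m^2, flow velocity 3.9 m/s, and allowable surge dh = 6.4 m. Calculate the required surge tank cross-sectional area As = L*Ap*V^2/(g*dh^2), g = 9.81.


As = 2865 * 13.2 * 3.9^2 / (9.81 * 6.4^2) = 1431.5246 m^2


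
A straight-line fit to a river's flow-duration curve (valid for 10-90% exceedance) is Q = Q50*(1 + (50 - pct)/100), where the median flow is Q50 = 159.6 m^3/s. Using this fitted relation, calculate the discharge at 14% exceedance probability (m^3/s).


Q = 159.6 * (1 + (50 - 14)/100) = 217.0560 m^3/s


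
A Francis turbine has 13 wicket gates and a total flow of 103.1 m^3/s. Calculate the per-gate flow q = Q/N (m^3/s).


q = 103.1 / 13 = 7.9308 m^3/s


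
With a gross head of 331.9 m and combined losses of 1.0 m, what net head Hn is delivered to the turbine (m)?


Hn = 331.9 - 1.0 = 330.9000 m


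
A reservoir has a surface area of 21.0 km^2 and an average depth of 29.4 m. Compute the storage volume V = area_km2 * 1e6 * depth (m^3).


V = 21.0 * 1e6 * 29.4 = 6.1740e+08 m^3


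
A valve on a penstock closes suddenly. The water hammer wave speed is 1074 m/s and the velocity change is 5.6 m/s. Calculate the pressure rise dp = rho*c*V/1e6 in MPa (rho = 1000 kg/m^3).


dp = 1000 * 1074 * 5.6 / 1e6 = 6.0144 MPa


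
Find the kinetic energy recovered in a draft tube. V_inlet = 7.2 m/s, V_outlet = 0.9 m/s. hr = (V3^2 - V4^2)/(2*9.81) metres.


hr = (7.2^2 - 0.9^2) / (2*9.81) = 2.6009 m


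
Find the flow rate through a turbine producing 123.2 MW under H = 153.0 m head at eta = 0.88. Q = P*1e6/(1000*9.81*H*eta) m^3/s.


Q = 123.2 * 1e6 / (1000 * 9.81 * 153.0 * 0.88) = 93.2755 m^3/s


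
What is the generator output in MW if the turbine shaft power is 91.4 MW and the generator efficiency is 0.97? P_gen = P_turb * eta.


P_gen = 91.4 * 0.97 = 88.6580 MW


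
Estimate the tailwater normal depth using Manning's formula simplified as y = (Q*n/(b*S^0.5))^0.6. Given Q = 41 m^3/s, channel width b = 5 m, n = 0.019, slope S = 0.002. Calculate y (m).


y = (41 * 0.019 / (5 * 0.002^0.5))^0.6 = 2.1146 m


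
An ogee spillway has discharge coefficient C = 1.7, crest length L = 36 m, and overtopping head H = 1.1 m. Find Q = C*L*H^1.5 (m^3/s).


Q = 1.7 * 36 * 1.1^1.5 = 70.6058 m^3/s


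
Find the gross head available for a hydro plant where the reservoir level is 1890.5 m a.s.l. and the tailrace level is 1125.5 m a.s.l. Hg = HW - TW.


Hg = 1890.5 - 1125.5 = 765.0000 m


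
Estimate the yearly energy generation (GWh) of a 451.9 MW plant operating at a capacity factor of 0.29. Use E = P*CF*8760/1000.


E = 451.9 * 0.29 * 8760 / 1000 = 1148.0068 GWh


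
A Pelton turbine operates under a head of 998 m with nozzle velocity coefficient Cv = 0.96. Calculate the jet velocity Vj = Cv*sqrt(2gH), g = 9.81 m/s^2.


Vj = 0.96 * sqrt(2*9.81*998) = 134.3340 m/s


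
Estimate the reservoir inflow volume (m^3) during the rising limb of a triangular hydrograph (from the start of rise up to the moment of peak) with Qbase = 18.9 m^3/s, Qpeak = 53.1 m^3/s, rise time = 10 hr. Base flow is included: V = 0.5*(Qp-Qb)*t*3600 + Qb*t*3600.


V = 0.5*(53.1 - 18.9)*10*3600 + 18.9*10*3600 = 1.2960e+06 m^3


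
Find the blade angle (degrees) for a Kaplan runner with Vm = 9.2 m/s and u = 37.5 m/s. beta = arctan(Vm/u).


beta = arctan(9.2 / 37.5) = 13.7843 degrees


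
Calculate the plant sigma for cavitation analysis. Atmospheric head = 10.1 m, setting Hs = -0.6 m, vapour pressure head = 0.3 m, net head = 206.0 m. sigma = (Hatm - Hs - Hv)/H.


sigma = (10.1 - (-0.6) - 0.3) / 206.0 = 0.0505


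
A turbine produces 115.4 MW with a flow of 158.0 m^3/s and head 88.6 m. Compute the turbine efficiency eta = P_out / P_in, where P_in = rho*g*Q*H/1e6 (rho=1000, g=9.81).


P_in = 1000 * 9.81 * 158.0 * 88.6 / 1e6 = 137.3282 MW
eta = 115.4 / 137.3282 = 0.8403


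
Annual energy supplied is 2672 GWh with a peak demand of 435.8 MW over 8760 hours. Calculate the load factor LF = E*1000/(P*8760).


LF = 2672 * 1000 / (435.8 * 8760) = 0.6999


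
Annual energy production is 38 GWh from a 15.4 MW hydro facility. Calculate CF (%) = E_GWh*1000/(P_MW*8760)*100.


CF = 38 * 1000 / (15.4 * 8760) * 100 = 28.1682 %
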